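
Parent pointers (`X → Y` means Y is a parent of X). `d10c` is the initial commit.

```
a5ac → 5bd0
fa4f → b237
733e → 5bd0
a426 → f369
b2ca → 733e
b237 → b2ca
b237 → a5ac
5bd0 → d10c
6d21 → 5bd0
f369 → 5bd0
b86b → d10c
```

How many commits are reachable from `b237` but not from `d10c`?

Reachable from b237: {5bd0, 733e, a5ac, b237, b2ca, d10c}.
Reachable from d10c: {d10c}.
In b237's history but not d10c's: {5bd0, 733e, a5ac, b237, b2ca} — 5 commits.

5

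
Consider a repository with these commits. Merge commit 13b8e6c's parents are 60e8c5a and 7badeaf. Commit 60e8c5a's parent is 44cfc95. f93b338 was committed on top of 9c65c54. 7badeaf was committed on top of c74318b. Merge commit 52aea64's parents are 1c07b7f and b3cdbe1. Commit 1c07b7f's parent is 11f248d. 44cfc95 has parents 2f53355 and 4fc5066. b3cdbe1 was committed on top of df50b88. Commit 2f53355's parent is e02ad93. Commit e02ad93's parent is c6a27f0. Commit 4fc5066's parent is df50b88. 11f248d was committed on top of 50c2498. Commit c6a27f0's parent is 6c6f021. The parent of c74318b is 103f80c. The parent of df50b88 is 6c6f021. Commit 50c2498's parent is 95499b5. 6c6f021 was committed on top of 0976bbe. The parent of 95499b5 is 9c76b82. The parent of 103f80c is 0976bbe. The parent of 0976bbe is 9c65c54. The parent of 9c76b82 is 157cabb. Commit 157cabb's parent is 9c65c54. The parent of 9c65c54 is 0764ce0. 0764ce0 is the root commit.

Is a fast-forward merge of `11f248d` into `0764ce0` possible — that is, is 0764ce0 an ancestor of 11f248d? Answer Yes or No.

Yes

A fast-forward from 0764ce0 to 11f248d is possible iff 0764ce0 is an ancestor of 11f248d.
Ancestors of 11f248d: {0764ce0, 11f248d, 157cabb, 50c2498, 95499b5, 9c65c54, 9c76b82}.
0764ce0 is among them, so fast-forward is possible.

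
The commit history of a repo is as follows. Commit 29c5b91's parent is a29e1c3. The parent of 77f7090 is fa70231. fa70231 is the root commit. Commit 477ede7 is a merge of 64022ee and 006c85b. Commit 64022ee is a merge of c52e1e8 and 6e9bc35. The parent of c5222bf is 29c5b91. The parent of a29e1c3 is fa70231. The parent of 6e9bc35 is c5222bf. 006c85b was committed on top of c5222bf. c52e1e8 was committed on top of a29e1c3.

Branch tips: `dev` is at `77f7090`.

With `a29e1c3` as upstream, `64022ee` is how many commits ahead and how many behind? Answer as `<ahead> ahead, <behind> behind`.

Reachable from 64022ee: {29c5b91, 64022ee, 6e9bc35, a29e1c3, c5222bf, c52e1e8, fa70231}.
Reachable from a29e1c3: {a29e1c3, fa70231}.
Only in 64022ee's history (ahead): {29c5b91, 64022ee, 6e9bc35, c5222bf, c52e1e8} — 5.
Only in a29e1c3's history (behind): {} — 0.

5 ahead, 0 behind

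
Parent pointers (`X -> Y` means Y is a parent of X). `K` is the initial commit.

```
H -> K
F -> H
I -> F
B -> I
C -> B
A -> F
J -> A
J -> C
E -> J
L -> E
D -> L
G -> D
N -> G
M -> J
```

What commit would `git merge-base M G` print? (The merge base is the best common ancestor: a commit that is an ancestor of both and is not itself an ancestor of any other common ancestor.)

Ancestors of M: {A, B, C, F, H, I, J, K, M}.
Ancestors of G: {A, B, C, D, E, F, G, H, I, J, K, L}.
Common ancestors: {A, B, C, F, H, I, J, K}.
Among these, J is not an ancestor of any other common ancestor — it is the merge base.

J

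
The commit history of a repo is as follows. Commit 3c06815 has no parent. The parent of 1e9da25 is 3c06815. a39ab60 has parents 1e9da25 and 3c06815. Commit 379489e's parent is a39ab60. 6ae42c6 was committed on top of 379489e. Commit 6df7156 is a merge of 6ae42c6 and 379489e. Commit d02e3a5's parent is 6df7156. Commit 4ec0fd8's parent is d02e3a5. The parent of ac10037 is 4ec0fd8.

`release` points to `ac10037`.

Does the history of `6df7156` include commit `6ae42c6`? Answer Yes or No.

Yes

Ancestors of 6df7156 (commits reachable by following parents): {1e9da25, 379489e, 3c06815, 6ae42c6, 6df7156, a39ab60}.
6ae42c6 is in that set, so it is an ancestor of 6df7156.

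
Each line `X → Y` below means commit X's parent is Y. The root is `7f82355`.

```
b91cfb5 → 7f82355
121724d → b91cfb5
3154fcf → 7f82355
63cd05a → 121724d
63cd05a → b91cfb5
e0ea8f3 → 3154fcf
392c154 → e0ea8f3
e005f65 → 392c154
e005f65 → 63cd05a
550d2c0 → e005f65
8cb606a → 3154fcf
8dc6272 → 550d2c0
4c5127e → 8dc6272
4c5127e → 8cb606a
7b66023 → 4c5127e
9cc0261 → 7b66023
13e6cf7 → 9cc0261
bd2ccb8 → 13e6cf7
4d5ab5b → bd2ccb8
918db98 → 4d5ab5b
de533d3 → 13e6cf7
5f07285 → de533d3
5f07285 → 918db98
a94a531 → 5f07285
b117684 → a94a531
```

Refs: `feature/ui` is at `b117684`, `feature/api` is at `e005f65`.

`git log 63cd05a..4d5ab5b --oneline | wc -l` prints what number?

13

Reachable from 4d5ab5b: {121724d, 13e6cf7, 3154fcf, 392c154, 4c5127e, 4d5ab5b, 550d2c0, 63cd05a, 7b66023, 7f82355, 8cb606a, 8dc6272, 9cc0261, b91cfb5, bd2ccb8, e005f65, e0ea8f3}.
Reachable from 63cd05a: {121724d, 63cd05a, 7f82355, b91cfb5}.
In 4d5ab5b's history but not 63cd05a's: {13e6cf7, 3154fcf, 392c154, 4c5127e, 4d5ab5b, 550d2c0, 7b66023, 8cb606a, 8dc6272, 9cc0261, bd2ccb8, e005f65, e0ea8f3} — 13 commits.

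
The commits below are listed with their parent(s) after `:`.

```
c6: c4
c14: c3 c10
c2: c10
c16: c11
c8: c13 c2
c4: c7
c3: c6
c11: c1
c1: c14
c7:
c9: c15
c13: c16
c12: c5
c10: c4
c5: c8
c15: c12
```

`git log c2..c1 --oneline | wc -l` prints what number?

4

Reachable from c1: {c1, c10, c14, c3, c4, c6, c7}.
Reachable from c2: {c10, c2, c4, c7}.
In c1's history but not c2's: {c1, c14, c3, c6} — 4 commits.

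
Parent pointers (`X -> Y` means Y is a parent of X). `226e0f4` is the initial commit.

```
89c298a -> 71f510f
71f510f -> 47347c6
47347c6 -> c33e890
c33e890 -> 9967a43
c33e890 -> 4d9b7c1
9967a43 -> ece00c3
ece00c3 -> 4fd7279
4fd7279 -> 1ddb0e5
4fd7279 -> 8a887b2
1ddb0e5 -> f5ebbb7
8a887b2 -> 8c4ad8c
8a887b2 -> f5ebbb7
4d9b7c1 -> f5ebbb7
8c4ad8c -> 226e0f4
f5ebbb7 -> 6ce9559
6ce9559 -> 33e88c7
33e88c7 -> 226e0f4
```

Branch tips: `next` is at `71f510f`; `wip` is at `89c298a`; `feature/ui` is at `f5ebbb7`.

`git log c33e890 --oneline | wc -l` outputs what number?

12

Walking parent pointers from c33e890: reachable set = {1ddb0e5, 226e0f4, 33e88c7, 4d9b7c1, 4fd7279, 6ce9559, 8a887b2, 8c4ad8c, 9967a43, c33e890, ece00c3, f5ebbb7}.
That is 12 commits.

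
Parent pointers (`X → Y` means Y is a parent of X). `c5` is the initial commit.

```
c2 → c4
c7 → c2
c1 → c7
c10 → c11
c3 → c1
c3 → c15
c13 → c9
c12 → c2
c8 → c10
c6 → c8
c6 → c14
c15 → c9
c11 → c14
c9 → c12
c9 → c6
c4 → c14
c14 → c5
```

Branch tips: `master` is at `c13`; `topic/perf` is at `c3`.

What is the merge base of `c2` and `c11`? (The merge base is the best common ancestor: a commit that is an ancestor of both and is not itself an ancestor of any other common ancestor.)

Ancestors of c2: {c14, c2, c4, c5}.
Ancestors of c11: {c11, c14, c5}.
Common ancestors: {c14, c5}.
Among these, c14 is not an ancestor of any other common ancestor — it is the merge base.

c14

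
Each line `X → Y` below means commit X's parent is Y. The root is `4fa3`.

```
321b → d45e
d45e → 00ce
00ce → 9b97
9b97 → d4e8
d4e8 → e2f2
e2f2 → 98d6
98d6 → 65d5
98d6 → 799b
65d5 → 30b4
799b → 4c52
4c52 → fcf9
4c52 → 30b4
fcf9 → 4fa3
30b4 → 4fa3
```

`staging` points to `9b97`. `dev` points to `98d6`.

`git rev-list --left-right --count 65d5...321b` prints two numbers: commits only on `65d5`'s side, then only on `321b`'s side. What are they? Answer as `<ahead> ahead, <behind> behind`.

0 ahead, 10 behind

Reachable from 65d5: {30b4, 4fa3, 65d5}.
Reachable from 321b: {00ce, 30b4, 321b, 4c52, 4fa3, 65d5, 799b, 98d6, 9b97, d45e, d4e8, e2f2, fcf9}.
Only in 65d5's history (ahead): {} — 0.
Only in 321b's history (behind): {00ce, 321b, 4c52, 799b, 98d6, 9b97, d45e, d4e8, e2f2, fcf9} — 10.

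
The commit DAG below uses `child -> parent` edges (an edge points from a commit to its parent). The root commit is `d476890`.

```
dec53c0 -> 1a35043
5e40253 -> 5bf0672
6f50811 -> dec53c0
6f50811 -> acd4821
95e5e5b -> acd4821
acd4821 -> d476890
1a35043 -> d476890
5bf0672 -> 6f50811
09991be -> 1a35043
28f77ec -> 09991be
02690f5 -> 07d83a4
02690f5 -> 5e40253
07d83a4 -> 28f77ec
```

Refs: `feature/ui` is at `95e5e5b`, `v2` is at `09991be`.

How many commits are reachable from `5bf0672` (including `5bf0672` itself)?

Walking parent pointers from 5bf0672: reachable set = {1a35043, 5bf0672, 6f50811, acd4821, d476890, dec53c0}.
That is 6 commits.

6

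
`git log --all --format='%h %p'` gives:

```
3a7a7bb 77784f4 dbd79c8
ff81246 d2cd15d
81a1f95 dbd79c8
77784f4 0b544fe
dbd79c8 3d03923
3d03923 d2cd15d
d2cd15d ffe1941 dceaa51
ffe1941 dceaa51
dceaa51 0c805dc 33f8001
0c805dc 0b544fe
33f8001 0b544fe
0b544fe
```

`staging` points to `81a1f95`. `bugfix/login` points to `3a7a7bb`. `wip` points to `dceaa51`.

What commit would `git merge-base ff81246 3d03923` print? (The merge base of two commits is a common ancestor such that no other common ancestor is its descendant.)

Ancestors of ff81246: {0b544fe, 0c805dc, 33f8001, d2cd15d, dceaa51, ff81246, ffe1941}.
Ancestors of 3d03923: {0b544fe, 0c805dc, 33f8001, 3d03923, d2cd15d, dceaa51, ffe1941}.
Common ancestors: {0b544fe, 0c805dc, 33f8001, d2cd15d, dceaa51, ffe1941}.
Among these, d2cd15d is not an ancestor of any other common ancestor — it is the merge base.

d2cd15d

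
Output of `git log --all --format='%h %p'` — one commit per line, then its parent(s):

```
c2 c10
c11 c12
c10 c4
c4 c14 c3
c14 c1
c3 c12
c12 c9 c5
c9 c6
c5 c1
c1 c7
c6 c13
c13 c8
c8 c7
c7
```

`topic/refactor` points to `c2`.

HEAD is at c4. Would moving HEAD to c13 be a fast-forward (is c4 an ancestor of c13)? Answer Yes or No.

No

A fast-forward from c4 to c13 is possible iff c4 is an ancestor of c13.
Ancestors of c13: {c13, c7, c8}.
c4 is not among them, so fast-forward is not possible.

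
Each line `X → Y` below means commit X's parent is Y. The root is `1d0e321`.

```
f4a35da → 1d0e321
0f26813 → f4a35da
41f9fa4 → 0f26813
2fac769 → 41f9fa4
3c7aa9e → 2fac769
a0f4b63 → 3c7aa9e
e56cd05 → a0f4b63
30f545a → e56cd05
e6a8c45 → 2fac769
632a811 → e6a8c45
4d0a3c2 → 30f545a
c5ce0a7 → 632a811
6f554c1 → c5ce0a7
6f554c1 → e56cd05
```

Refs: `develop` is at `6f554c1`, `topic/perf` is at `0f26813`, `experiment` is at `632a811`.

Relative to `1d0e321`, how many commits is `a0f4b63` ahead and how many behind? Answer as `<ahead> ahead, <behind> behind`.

6 ahead, 0 behind

Reachable from a0f4b63: {0f26813, 1d0e321, 2fac769, 3c7aa9e, 41f9fa4, a0f4b63, f4a35da}.
Reachable from 1d0e321: {1d0e321}.
Only in a0f4b63's history (ahead): {0f26813, 2fac769, 3c7aa9e, 41f9fa4, a0f4b63, f4a35da} — 6.
Only in 1d0e321's history (behind): {} — 0.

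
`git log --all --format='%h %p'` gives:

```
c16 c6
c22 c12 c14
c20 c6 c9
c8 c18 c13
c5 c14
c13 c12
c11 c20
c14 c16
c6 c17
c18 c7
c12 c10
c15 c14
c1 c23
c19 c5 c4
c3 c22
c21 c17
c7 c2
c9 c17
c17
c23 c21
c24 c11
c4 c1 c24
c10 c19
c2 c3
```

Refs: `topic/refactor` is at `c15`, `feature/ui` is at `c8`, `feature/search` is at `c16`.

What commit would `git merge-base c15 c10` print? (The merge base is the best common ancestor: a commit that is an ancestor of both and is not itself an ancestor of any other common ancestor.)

c14

Ancestors of c15: {c14, c15, c16, c17, c6}.
Ancestors of c10: {c1, c10, c11, c14, c16, c17, c19, c20, c21, c23, c24, c4, c5, c6, c9}.
Common ancestors: {c14, c16, c17, c6}.
Among these, c14 is not an ancestor of any other common ancestor — it is the merge base.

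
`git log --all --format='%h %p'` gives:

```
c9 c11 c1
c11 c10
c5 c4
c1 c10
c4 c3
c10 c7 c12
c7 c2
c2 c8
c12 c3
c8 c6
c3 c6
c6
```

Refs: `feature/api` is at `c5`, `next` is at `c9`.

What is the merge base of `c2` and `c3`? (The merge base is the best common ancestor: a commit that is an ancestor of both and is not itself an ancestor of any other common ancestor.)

c6

Ancestors of c2: {c2, c6, c8}.
Ancestors of c3: {c3, c6}.
Common ancestors: {c6}.
The only common ancestor is c6, so it is the merge base.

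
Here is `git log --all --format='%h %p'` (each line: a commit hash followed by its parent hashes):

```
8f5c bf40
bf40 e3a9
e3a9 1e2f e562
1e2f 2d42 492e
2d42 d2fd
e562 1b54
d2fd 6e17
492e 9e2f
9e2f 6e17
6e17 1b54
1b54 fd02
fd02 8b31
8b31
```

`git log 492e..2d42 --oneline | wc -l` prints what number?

Reachable from 2d42: {1b54, 2d42, 6e17, 8b31, d2fd, fd02}.
Reachable from 492e: {1b54, 492e, 6e17, 8b31, 9e2f, fd02}.
In 2d42's history but not 492e's: {2d42, d2fd} — 2 commits.

2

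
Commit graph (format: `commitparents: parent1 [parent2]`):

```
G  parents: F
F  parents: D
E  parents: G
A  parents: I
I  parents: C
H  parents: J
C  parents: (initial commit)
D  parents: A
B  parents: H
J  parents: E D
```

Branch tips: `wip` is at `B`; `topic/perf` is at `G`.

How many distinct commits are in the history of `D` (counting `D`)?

Walking parent pointers from D: reachable set = {A, C, D, I}.
That is 4 commits.

4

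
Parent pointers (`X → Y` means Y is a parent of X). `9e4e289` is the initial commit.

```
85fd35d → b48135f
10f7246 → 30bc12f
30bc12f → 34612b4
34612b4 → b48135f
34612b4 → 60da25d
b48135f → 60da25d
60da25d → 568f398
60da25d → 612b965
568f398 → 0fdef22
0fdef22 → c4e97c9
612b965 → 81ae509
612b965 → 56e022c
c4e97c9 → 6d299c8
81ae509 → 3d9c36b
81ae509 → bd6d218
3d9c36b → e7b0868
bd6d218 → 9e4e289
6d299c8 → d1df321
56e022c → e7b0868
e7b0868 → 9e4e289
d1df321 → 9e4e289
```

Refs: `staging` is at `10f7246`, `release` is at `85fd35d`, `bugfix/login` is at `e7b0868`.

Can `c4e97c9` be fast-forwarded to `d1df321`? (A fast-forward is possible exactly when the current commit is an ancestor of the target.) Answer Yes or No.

A fast-forward from c4e97c9 to d1df321 is possible iff c4e97c9 is an ancestor of d1df321.
Ancestors of d1df321: {9e4e289, d1df321}.
c4e97c9 is not among them, so fast-forward is not possible.

No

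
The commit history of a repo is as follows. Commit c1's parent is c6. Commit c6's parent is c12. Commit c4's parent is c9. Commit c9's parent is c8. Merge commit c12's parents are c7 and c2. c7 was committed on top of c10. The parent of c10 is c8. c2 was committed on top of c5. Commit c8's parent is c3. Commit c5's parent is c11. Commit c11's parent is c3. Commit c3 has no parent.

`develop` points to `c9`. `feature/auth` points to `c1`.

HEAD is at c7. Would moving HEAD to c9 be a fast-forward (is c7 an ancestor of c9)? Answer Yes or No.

No

A fast-forward from c7 to c9 is possible iff c7 is an ancestor of c9.
Ancestors of c9: {c3, c8, c9}.
c7 is not among them, so fast-forward is not possible.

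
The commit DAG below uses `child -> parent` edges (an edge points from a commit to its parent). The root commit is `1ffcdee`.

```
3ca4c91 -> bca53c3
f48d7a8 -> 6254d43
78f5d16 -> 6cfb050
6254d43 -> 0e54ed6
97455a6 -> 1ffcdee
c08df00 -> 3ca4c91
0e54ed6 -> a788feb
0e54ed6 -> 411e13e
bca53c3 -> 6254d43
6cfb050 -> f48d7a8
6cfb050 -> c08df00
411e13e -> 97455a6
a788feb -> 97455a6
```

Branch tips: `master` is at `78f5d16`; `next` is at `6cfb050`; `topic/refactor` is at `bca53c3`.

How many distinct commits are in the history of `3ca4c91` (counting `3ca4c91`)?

8

Walking parent pointers from 3ca4c91: reachable set = {0e54ed6, 1ffcdee, 3ca4c91, 411e13e, 6254d43, 97455a6, a788feb, bca53c3}.
That is 8 commits.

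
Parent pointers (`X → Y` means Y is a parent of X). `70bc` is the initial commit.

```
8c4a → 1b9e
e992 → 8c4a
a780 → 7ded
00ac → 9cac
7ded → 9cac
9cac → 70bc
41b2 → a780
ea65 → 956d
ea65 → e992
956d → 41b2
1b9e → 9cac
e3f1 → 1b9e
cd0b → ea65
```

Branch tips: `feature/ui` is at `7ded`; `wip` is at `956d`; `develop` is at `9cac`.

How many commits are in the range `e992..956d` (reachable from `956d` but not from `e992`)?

Reachable from 956d: {41b2, 70bc, 7ded, 956d, 9cac, a780}.
Reachable from e992: {1b9e, 70bc, 8c4a, 9cac, e992}.
In 956d's history but not e992's: {41b2, 7ded, 956d, a780} — 4 commits.

4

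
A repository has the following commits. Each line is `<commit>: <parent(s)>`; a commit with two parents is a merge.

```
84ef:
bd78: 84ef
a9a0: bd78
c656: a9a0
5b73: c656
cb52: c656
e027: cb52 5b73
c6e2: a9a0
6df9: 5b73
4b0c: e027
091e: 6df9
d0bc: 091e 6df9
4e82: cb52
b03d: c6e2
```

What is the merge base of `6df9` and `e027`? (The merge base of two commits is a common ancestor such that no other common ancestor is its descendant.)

5b73

Ancestors of 6df9: {5b73, 6df9, 84ef, a9a0, bd78, c656}.
Ancestors of e027: {5b73, 84ef, a9a0, bd78, c656, cb52, e027}.
Common ancestors: {5b73, 84ef, a9a0, bd78, c656}.
Among these, 5b73 is not an ancestor of any other common ancestor — it is the merge base.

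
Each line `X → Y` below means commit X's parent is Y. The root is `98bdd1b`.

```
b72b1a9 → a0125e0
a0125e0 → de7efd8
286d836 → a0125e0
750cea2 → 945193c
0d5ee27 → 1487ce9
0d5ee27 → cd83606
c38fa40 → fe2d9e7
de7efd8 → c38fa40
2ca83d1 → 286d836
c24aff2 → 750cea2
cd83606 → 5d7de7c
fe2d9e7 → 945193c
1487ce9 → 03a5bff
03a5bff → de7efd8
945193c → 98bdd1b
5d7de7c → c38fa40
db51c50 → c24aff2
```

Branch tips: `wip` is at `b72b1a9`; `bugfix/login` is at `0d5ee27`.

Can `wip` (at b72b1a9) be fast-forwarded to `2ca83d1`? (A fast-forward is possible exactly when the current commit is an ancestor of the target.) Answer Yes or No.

A fast-forward from b72b1a9 to 2ca83d1 is possible iff b72b1a9 is an ancestor of 2ca83d1.
Ancestors of 2ca83d1: {286d836, 2ca83d1, 945193c, 98bdd1b, a0125e0, c38fa40, de7efd8, fe2d9e7}.
b72b1a9 is not among them, so fast-forward is not possible.

No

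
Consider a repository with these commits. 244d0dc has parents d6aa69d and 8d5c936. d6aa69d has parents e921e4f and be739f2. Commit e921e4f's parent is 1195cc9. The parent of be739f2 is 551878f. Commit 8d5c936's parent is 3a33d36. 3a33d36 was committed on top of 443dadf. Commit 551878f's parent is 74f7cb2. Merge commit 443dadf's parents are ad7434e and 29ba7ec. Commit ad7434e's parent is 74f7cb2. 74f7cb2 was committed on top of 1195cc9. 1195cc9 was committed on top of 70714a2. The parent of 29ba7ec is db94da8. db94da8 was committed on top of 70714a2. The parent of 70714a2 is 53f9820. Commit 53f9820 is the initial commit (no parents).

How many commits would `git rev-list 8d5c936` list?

10

Walking parent pointers from 8d5c936: reachable set = {1195cc9, 29ba7ec, 3a33d36, 443dadf, 53f9820, 70714a2, 74f7cb2, 8d5c936, ad7434e, db94da8}.
That is 10 commits.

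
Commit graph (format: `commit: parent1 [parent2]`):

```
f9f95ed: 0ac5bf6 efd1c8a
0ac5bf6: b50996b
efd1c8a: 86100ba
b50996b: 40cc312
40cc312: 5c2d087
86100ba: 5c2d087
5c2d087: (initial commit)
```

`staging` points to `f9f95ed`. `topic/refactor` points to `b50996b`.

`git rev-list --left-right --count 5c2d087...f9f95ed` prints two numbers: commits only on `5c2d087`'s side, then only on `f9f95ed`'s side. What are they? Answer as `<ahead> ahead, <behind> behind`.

0 ahead, 6 behind

Reachable from 5c2d087: {5c2d087}.
Reachable from f9f95ed: {0ac5bf6, 40cc312, 5c2d087, 86100ba, b50996b, efd1c8a, f9f95ed}.
Only in 5c2d087's history (ahead): {} — 0.
Only in f9f95ed's history (behind): {0ac5bf6, 40cc312, 86100ba, b50996b, efd1c8a, f9f95ed} — 6.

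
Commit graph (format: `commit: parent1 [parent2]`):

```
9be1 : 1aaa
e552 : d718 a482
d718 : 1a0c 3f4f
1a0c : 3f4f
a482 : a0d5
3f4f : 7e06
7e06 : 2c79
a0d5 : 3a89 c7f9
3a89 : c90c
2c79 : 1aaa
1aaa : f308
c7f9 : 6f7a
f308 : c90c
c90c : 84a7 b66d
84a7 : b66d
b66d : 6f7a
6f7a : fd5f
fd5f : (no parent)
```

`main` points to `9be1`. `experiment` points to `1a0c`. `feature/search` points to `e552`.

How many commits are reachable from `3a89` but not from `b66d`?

3

Reachable from 3a89: {3a89, 6f7a, 84a7, b66d, c90c, fd5f}.
Reachable from b66d: {6f7a, b66d, fd5f}.
In 3a89's history but not b66d's: {3a89, 84a7, c90c} — 3 commits.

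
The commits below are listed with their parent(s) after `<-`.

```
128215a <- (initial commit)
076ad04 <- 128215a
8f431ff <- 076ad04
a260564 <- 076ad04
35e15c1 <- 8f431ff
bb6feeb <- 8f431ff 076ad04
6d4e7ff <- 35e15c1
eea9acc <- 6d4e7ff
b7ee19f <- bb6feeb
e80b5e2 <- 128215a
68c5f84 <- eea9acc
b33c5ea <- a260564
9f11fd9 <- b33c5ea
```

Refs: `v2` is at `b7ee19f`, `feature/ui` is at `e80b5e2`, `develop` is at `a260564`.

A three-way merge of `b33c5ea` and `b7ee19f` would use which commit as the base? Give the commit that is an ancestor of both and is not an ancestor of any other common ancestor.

Ancestors of b33c5ea: {076ad04, 128215a, a260564, b33c5ea}.
Ancestors of b7ee19f: {076ad04, 128215a, 8f431ff, b7ee19f, bb6feeb}.
Common ancestors: {076ad04, 128215a}.
Among these, 076ad04 is not an ancestor of any other common ancestor — it is the merge base.

076ad04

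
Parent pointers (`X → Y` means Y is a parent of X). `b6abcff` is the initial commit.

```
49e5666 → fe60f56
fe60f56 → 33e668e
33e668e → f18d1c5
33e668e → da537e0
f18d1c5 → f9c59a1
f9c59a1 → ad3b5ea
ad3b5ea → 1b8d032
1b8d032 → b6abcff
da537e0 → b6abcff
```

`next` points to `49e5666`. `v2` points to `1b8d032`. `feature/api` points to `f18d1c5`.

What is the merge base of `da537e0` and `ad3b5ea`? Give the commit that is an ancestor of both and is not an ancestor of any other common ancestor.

Ancestors of da537e0: {b6abcff, da537e0}.
Ancestors of ad3b5ea: {1b8d032, ad3b5ea, b6abcff}.
Common ancestors: {b6abcff}.
The only common ancestor is b6abcff, so it is the merge base.

b6abcff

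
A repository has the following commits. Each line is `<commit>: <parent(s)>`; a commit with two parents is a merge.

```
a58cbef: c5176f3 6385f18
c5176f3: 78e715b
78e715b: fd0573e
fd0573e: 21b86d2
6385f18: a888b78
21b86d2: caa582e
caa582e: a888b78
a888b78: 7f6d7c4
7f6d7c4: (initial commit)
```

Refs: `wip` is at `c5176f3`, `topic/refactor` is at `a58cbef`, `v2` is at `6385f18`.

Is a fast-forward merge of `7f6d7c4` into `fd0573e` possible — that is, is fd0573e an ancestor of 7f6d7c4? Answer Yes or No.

A fast-forward from fd0573e to 7f6d7c4 is possible iff fd0573e is an ancestor of 7f6d7c4.
Ancestors of 7f6d7c4: {7f6d7c4}.
fd0573e is not among them, so fast-forward is not possible.

No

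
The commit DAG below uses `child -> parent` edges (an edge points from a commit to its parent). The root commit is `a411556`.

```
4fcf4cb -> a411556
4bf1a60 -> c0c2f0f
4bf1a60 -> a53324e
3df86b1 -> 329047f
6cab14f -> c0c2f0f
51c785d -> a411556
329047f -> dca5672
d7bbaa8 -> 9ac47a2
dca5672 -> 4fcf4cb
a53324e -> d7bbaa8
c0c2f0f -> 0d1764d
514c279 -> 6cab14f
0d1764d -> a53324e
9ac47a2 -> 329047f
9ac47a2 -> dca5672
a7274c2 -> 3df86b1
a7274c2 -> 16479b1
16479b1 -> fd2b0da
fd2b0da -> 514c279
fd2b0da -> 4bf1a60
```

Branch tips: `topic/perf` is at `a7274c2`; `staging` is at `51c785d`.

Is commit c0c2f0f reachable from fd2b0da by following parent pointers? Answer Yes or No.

Ancestors of fd2b0da (commits reachable by following parents): {0d1764d, 329047f, 4bf1a60, 4fcf4cb, 514c279, 6cab14f, 9ac47a2, a411556, a53324e, c0c2f0f, d7bbaa8, dca5672, fd2b0da}.
c0c2f0f is in that set, so it is an ancestor of fd2b0da.

Yes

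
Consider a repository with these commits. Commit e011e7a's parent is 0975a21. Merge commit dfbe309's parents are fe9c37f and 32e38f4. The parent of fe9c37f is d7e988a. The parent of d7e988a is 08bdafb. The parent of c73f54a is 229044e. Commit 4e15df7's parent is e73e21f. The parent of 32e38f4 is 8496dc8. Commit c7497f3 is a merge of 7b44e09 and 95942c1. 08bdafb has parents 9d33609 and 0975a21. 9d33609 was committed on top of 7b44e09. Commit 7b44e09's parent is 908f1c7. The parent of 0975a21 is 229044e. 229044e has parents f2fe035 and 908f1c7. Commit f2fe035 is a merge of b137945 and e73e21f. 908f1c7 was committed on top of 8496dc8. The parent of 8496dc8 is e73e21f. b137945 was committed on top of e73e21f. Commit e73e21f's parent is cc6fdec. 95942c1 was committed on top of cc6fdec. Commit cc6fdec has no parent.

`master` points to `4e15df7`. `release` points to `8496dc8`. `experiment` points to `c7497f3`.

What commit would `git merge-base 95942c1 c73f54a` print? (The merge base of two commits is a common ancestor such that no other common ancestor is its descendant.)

cc6fdec

Ancestors of 95942c1: {95942c1, cc6fdec}.
Ancestors of c73f54a: {229044e, 8496dc8, 908f1c7, b137945, c73f54a, cc6fdec, e73e21f, f2fe035}.
Common ancestors: {cc6fdec}.
The only common ancestor is cc6fdec, so it is the merge base.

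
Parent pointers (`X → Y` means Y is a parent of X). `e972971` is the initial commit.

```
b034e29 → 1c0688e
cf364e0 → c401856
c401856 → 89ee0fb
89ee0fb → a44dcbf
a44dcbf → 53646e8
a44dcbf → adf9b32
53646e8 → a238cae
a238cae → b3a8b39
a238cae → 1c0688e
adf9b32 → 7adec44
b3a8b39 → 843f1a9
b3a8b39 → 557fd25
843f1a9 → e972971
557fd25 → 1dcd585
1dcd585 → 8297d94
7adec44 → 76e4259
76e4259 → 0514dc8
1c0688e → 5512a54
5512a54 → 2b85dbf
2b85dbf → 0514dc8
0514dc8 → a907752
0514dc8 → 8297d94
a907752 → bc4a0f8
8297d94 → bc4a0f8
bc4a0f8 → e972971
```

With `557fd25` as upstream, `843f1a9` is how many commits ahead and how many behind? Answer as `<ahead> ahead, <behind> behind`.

1 ahead, 4 behind

Reachable from 843f1a9: {843f1a9, e972971}.
Reachable from 557fd25: {1dcd585, 557fd25, 8297d94, bc4a0f8, e972971}.
Only in 843f1a9's history (ahead): {843f1a9} — 1.
Only in 557fd25's history (behind): {1dcd585, 557fd25, 8297d94, bc4a0f8} — 4.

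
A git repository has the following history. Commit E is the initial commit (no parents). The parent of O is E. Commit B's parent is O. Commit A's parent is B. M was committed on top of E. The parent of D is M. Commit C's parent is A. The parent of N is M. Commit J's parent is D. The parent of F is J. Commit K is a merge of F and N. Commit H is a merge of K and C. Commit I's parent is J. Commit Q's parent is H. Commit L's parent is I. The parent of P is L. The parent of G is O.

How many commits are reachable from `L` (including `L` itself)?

Walking parent pointers from L: reachable set = {D, E, I, J, L, M}.
That is 6 commits.

6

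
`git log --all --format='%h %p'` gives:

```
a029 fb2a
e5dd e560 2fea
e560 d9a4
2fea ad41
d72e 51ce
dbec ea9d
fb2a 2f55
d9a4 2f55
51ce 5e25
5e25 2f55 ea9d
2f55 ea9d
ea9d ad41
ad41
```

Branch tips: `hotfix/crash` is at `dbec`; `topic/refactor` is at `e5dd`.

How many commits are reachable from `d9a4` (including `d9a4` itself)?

Walking parent pointers from d9a4: reachable set = {2f55, ad41, d9a4, ea9d}.
That is 4 commits.

4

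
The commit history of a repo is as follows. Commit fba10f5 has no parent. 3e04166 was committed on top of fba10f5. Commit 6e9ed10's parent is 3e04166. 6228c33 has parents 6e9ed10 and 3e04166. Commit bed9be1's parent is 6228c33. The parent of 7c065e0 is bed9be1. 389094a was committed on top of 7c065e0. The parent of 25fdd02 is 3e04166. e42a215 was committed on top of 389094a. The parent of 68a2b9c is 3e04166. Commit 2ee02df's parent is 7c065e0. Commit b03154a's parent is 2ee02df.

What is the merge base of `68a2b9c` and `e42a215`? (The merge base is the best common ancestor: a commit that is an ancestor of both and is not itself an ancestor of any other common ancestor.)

3e04166

Ancestors of 68a2b9c: {3e04166, 68a2b9c, fba10f5}.
Ancestors of e42a215: {389094a, 3e04166, 6228c33, 6e9ed10, 7c065e0, bed9be1, e42a215, fba10f5}.
Common ancestors: {3e04166, fba10f5}.
Among these, 3e04166 is not an ancestor of any other common ancestor — it is the merge base.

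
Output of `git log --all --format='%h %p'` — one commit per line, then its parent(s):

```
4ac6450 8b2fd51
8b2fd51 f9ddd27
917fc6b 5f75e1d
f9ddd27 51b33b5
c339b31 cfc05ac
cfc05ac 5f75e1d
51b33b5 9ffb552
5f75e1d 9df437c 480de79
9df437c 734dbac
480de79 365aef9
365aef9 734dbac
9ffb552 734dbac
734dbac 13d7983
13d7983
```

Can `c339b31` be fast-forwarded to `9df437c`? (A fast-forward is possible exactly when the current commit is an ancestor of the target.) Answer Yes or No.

No

A fast-forward from c339b31 to 9df437c is possible iff c339b31 is an ancestor of 9df437c.
Ancestors of 9df437c: {13d7983, 734dbac, 9df437c}.
c339b31 is not among them, so fast-forward is not possible.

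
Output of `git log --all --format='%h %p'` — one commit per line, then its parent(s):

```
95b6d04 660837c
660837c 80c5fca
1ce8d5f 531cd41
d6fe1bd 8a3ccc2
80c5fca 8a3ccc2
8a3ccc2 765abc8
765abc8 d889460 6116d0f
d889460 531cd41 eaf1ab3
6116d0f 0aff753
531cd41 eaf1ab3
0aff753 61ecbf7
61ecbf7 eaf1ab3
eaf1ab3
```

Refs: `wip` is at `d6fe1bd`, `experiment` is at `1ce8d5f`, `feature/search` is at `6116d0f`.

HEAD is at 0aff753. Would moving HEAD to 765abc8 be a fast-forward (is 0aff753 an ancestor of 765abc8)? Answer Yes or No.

A fast-forward from 0aff753 to 765abc8 is possible iff 0aff753 is an ancestor of 765abc8.
Ancestors of 765abc8: {0aff753, 531cd41, 6116d0f, 61ecbf7, 765abc8, d889460, eaf1ab3}.
0aff753 is among them, so fast-forward is possible.

Yes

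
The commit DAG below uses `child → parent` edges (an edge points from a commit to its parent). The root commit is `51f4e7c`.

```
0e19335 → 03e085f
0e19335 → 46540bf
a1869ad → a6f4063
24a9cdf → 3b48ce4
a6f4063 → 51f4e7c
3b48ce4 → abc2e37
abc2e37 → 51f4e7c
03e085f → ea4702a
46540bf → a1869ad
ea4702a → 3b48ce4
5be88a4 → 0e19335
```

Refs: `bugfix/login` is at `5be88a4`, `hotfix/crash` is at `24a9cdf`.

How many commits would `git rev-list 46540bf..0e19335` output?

Reachable from 0e19335: {03e085f, 0e19335, 3b48ce4, 46540bf, 51f4e7c, a1869ad, a6f4063, abc2e37, ea4702a}.
Reachable from 46540bf: {46540bf, 51f4e7c, a1869ad, a6f4063}.
In 0e19335's history but not 46540bf's: {03e085f, 0e19335, 3b48ce4, abc2e37, ea4702a} — 5 commits.

5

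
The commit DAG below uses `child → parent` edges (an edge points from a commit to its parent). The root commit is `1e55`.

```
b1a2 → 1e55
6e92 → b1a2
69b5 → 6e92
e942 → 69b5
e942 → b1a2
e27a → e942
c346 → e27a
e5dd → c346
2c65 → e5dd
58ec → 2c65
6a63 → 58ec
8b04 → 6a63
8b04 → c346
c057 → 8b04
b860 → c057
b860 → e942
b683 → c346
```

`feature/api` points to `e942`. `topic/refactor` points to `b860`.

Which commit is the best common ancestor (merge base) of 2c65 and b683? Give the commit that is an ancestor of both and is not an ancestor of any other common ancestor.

Ancestors of 2c65: {1e55, 2c65, 69b5, 6e92, b1a2, c346, e27a, e5dd, e942}.
Ancestors of b683: {1e55, 69b5, 6e92, b1a2, b683, c346, e27a, e942}.
Common ancestors: {1e55, 69b5, 6e92, b1a2, c346, e27a, e942}.
Among these, c346 is not an ancestor of any other common ancestor — it is the merge base.

c346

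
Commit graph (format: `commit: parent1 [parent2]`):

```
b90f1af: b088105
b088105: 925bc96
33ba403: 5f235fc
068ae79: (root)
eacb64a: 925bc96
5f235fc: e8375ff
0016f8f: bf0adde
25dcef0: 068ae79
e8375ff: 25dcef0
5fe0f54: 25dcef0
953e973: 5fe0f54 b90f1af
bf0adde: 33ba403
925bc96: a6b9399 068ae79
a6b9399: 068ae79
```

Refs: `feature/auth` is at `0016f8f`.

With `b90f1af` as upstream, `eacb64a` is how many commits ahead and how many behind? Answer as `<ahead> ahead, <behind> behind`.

Reachable from eacb64a: {068ae79, 925bc96, a6b9399, eacb64a}.
Reachable from b90f1af: {068ae79, 925bc96, a6b9399, b088105, b90f1af}.
Only in eacb64a's history (ahead): {eacb64a} — 1.
Only in b90f1af's history (behind): {b088105, b90f1af} — 2.

1 ahead, 2 behind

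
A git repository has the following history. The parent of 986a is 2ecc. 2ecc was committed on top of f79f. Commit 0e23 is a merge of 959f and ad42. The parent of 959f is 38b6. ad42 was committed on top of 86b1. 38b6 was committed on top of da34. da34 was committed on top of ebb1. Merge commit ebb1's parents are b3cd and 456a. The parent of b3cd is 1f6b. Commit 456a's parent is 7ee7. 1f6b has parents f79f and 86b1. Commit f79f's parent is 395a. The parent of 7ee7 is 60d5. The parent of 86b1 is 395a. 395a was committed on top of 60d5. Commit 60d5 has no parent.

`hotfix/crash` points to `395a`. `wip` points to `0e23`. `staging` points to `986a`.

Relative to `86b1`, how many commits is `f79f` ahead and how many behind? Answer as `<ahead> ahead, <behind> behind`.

Reachable from f79f: {395a, 60d5, f79f}.
Reachable from 86b1: {395a, 60d5, 86b1}.
Only in f79f's history (ahead): {f79f} — 1.
Only in 86b1's history (behind): {86b1} — 1.

1 ahead, 1 behind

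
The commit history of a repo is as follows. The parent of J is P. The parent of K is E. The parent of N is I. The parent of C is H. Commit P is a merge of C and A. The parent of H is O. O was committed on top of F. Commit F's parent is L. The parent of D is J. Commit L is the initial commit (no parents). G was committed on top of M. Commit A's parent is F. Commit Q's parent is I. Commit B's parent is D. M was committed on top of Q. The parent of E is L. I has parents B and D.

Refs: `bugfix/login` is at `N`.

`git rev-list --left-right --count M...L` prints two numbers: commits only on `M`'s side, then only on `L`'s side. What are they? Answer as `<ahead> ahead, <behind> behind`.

12 ahead, 0 behind

Reachable from M: {A, B, C, D, F, H, I, J, L, M, O, P, Q}.
Reachable from L: {L}.
Only in M's history (ahead): {A, B, C, D, F, H, I, J, M, O, P, Q} — 12.
Only in L's history (behind): {} — 0.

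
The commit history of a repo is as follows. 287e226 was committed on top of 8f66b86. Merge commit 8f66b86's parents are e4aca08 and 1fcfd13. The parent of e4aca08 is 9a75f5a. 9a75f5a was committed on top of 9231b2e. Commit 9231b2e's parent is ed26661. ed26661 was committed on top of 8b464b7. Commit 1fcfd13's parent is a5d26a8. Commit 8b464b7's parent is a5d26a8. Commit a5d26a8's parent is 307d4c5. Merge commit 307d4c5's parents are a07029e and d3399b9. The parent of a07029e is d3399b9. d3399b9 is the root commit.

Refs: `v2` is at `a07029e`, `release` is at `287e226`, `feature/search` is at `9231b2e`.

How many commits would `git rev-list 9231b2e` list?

Walking parent pointers from 9231b2e: reachable set = {307d4c5, 8b464b7, 9231b2e, a07029e, a5d26a8, d3399b9, ed26661}.
That is 7 commits.

7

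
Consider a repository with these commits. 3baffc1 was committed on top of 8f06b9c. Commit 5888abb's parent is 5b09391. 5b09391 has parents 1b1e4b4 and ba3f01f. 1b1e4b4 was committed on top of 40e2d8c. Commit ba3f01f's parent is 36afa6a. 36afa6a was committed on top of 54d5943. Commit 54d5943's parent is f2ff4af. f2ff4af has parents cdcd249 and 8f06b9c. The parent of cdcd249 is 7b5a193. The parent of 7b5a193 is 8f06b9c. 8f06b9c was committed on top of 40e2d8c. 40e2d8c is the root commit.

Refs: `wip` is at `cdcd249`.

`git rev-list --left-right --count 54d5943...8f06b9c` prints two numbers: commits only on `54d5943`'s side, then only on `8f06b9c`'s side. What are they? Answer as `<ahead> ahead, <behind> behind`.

4 ahead, 0 behind

Reachable from 54d5943: {40e2d8c, 54d5943, 7b5a193, 8f06b9c, cdcd249, f2ff4af}.
Reachable from 8f06b9c: {40e2d8c, 8f06b9c}.
Only in 54d5943's history (ahead): {54d5943, 7b5a193, cdcd249, f2ff4af} — 4.
Only in 8f06b9c's history (behind): {} — 0.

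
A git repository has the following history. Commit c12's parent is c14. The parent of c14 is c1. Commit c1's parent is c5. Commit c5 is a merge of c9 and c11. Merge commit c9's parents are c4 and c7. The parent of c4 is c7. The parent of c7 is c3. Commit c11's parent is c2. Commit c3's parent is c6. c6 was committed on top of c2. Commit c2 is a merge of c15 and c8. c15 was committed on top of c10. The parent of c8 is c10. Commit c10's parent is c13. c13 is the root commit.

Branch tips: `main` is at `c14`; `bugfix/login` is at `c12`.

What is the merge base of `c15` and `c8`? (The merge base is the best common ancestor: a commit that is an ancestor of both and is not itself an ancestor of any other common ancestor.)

c10

Ancestors of c15: {c10, c13, c15}.
Ancestors of c8: {c10, c13, c8}.
Common ancestors: {c10, c13}.
Among these, c10 is not an ancestor of any other common ancestor — it is the merge base.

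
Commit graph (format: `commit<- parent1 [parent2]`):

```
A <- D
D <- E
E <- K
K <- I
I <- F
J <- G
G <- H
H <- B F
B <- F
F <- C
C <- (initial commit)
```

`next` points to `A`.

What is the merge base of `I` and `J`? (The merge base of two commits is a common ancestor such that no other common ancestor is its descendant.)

F

Ancestors of I: {C, F, I}.
Ancestors of J: {B, C, F, G, H, J}.
Common ancestors: {C, F}.
Among these, F is not an ancestor of any other common ancestor — it is the merge base.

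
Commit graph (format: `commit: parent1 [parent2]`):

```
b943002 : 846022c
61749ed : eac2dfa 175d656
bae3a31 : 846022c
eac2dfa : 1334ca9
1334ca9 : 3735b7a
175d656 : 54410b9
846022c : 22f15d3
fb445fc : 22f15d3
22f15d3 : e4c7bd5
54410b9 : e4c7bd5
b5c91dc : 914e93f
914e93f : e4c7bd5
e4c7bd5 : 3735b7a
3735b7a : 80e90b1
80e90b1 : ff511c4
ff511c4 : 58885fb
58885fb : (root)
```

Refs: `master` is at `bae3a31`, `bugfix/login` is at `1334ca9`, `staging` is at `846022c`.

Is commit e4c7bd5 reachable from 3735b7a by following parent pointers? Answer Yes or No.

No

Ancestors of 3735b7a: {3735b7a, 58885fb, 80e90b1, ff511c4}.
e4c7bd5 is not in that set, so it is not an ancestor of 3735b7a.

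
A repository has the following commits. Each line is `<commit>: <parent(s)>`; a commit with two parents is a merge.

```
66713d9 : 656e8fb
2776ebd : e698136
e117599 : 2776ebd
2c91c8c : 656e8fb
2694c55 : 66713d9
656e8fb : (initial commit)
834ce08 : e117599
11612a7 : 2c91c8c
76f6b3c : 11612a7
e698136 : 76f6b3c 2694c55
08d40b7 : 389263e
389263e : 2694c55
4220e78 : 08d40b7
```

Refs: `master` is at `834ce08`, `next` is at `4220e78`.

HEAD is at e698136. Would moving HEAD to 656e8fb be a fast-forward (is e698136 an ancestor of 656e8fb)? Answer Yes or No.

A fast-forward from e698136 to 656e8fb is possible iff e698136 is an ancestor of 656e8fb.
Ancestors of 656e8fb: {656e8fb}.
e698136 is not among them, so fast-forward is not possible.

No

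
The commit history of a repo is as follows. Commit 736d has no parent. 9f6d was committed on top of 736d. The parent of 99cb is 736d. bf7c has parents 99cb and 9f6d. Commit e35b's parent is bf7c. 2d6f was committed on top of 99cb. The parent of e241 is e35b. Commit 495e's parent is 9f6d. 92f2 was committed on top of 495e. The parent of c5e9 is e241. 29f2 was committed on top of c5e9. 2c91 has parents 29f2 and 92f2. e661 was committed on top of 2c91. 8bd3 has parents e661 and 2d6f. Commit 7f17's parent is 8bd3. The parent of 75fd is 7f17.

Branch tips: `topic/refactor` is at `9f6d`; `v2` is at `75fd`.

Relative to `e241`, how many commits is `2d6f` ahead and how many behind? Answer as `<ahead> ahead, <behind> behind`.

Reachable from 2d6f: {2d6f, 736d, 99cb}.
Reachable from e241: {736d, 99cb, 9f6d, bf7c, e241, e35b}.
Only in 2d6f's history (ahead): {2d6f} — 1.
Only in e241's history (behind): {9f6d, bf7c, e241, e35b} — 4.

1 ahead, 4 behind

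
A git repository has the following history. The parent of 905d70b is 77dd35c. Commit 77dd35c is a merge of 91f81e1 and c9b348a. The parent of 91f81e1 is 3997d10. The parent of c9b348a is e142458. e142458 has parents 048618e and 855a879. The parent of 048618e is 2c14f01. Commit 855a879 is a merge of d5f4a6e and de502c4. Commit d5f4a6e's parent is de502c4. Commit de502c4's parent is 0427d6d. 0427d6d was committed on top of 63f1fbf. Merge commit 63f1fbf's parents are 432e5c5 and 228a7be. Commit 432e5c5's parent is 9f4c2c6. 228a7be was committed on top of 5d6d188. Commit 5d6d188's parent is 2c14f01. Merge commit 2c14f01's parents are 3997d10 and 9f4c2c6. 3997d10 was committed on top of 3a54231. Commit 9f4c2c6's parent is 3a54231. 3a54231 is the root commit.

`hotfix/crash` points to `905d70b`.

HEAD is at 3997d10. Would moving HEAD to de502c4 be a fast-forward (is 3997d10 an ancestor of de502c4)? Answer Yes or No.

Yes

A fast-forward from 3997d10 to de502c4 is possible iff 3997d10 is an ancestor of de502c4.
Ancestors of de502c4: {0427d6d, 228a7be, 2c14f01, 3997d10, 3a54231, 432e5c5, 5d6d188, 63f1fbf, 9f4c2c6, de502c4}.
3997d10 is among them, so fast-forward is possible.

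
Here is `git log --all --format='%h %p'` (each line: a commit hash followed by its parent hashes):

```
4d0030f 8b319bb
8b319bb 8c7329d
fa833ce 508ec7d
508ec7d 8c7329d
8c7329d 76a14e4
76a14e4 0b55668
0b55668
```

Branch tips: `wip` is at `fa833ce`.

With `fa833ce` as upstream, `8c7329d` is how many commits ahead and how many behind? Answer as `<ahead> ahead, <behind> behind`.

Reachable from 8c7329d: {0b55668, 76a14e4, 8c7329d}.
Reachable from fa833ce: {0b55668, 508ec7d, 76a14e4, 8c7329d, fa833ce}.
Only in 8c7329d's history (ahead): {} — 0.
Only in fa833ce's history (behind): {508ec7d, fa833ce} — 2.

0 ahead, 2 behind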